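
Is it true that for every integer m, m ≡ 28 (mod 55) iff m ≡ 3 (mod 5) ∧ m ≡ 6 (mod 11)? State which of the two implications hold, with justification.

(⇒) Suppose m ≡ 28 (mod 55); write m = 55j + 28. Since 5 ∣ 55, reducing mod 5 gives m ≡ 28 ≡ 3 (mod 5); since 11 ∣ 55, reducing mod 11 gives m ≡ 28 ≡ 6 (mod 11).

(⇐) Conversely, if m ≡ 3 (mod 5) and m ≡ 6 (mod 11), then by the Chinese remainder theorem m ≡ 28 (mod 55). This is exactly m ≡ 28 (mod 55).

Both implications hold.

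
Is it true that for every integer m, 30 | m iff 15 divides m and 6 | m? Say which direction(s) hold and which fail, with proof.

Both directions hold; the statement is true.

(⇐) Suppose 15 ∣ m and 6 ∣ m. Any common multiple of 15 and 6 is a multiple of their lcm; here lcm(15, 6) = 15·6/gcd(15, 6) = 90/3 = 30, so 30 ∣ m.

(⇒) If 30 ∣ m, write m = 30q. Since 30 = 2·15, m = 15·(2q), so 15 ∣ m; and since 30 = 5·6, m = 6·(5q), so 6 ∣ m.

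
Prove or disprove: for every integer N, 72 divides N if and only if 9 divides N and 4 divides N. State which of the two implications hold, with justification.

Forward direction. If 72 ∣ N, write N = 72q. Since 72 = 8·9, N = 9·(8q), so 9 ∣ N; and since 72 = 18·4, N = 4·(18q), so 4 ∣ N.

Converse. This fails: take N = 36. Both 9 ∣ 36 and 4 ∣ 36, yet 36 is not a multiple of 72 (since 36 = 0·72 + 36), so 72 ∤ 36.

(⇒) holds; (⇐) fails.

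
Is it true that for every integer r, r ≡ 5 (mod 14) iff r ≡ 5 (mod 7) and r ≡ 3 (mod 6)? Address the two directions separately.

[⇒] This fails: r = 19 gives 19 ≡ 5 (mod 14) but 19 ≡ 1 (mod 6), so the conjunction on the right does not hold.

[⇐] Conversely, if r ≡ 5 (mod 7) and r ≡ 3 (mod 6), then by the Chinese remainder theorem r ≡ 33 (mod 42). Since 33 ≡ 5 (mod 14) and 14 ∣ 42, we get r ≡ 5 (mod 14).

The forward direction fails; the converse holds.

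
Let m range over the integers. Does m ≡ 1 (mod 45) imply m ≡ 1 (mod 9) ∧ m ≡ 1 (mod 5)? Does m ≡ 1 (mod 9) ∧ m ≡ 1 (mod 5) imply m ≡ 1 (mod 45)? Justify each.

(⟹) Suppose m ≡ 1 (mod 45); write m = 45j + 1. Since 9 ∣ 45, reducing mod 9 gives m ≡ 1 (mod 9); since 5 ∣ 45, reducing mod 5 gives m ≡ 1 (mod 5).

(⟸) Conversely, if m ≡ 1 (mod 9) and m ≡ 1 (mod 5), then by the Chinese remainder theorem m ≡ 1 (mod 45). This is exactly m ≡ 1 (mod 45).

Equivalent; both directions hold.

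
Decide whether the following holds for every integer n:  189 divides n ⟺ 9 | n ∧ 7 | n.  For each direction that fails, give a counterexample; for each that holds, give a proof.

[⇒] If 189 ∣ n, write n = 189q. Since 189 = 21·9, n = 9·(21q), so 9 ∣ n; and since 189 = 27·7, n = 7·(27q), so 7 ∣ n.

[⇐] This fails: take n = 63. Both 9 ∣ 63 and 7 ∣ 63, yet 63 is not a multiple of 189 (since 63 = 0·189 + 63), so 189 ∤ 63.

The forward direction holds; the converse fails.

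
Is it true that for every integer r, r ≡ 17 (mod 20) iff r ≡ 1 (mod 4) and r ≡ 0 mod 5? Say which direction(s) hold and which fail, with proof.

Neither direction holds.

(⇒) This fails: r = 17 gives 17 ≡ 17 (mod 20) but 17 ≡ 2 (mod 5), so the conjunction on the right does not hold.

(⇐) This fails: r = 5 satisfies both congruences on the right (5 ≡ 1 mod 4 and 5 ≡ 0 mod 5) yet 5 ≡ 5 (mod 20), not 17.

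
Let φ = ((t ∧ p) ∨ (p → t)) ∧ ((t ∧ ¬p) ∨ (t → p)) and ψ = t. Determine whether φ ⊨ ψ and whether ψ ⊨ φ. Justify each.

Not equivalent: only (⇐) holds.

[⇒] This fails. Under t = F, p = F, the left side is true but the right side is false.

[⇐] Assume the antecedent. If t is true, the consequent reduces to true regardless of the other variables. If t is false, the antecedent cannot hold. Either way the consequent holds.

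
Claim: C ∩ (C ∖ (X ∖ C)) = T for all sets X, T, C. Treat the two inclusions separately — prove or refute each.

(⊆) fails and (⊇) fails.

(⟹) This inclusion fails. Take X = ∅, T = ∅, C = {1}; then 1 ∈ C ∩ (C ∖ (X ∖ C)) but 1 ∉ T.

(⟸) This inclusion fails. Take X = ∅, T = {1}, C = ∅; then 1 ∈ T but 1 ∉ C ∩ (C ∖ (X ∖ C)).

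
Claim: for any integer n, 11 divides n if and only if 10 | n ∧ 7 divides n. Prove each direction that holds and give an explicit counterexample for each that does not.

(⇒) fails and (⇐) fails.

[⇒] This fails: take n = 11. Certainly 11 ∣ 11, but 10 ∤ 11.

[⇐] This fails: take n = 70. Both 10 ∣ 70 and 7 ∣ 70, yet 70 is not a multiple of 11 (since 70 = 6·11 + 4), so 11 ∤ 70.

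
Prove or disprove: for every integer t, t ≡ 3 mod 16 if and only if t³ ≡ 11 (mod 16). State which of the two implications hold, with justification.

(⟸) Suppose t³ ≡ 11 (mod 16). The only residue r in {0, …, 15} with r³ ≡ 11 (mod 16) is r = 3, so t ≡ 3 (mod 16).

(⟹) Suppose t ≡ 3 mod 16. Write t = 16j + 3. Then (16j + 3)³ = 4096j³ + 2304j² + 432j + 27 = 16(256j³ + 144j² + 27j + 1) + 11, so t³ ≡ 11 (mod 16).

Equivalent; both directions hold.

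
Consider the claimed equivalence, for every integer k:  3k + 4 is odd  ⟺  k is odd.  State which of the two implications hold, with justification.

Both directions hold.

(→) Suppose 3k + 4 is odd. Since 3 is odd, 3k and k have the same parity, so 3k + 4 ≡ k + 4 (mod 2). As 4 is even, 3k + 4 is odd exactly when k is odd. Thus k is odd.

(←) Conversely, suppose k is odd; write k = 2j + 1. Then 3k + 4 = 3·(2j + 1) + 4 = 2·3j + 7, which is odd.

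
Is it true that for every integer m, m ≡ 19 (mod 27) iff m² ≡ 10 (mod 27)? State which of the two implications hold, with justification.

Converse. This fails: take m = 8. Then 8² = 64 ≡ 10 (mod 27), yet 8 ≡ 8 (mod 27), not 19.

Forward direction. Suppose m ≡ 19 (mod 27). Write m = 27j + 19. Then (27j + 19)² = 729j² + 1026j + 361 = 27(27j² + 38j + 13) + 10, so m² ≡ 10 (mod 27).

Only the forward direction holds.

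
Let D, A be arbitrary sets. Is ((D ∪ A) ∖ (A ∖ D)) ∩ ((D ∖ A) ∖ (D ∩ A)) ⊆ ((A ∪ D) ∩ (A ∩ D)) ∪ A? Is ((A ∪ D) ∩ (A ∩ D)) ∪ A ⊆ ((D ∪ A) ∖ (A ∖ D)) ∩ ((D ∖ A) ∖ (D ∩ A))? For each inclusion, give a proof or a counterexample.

(⊆) This inclusion fails. Take D = {1}, A = ∅; then 1 ∈ ((D ∪ A) ∖ (A ∖ D)) ∩ ((D ∖ A) ∖ (D ∩ A)) but 1 ∉ ((A ∪ D) ∩ (A ∩ D)) ∪ A.

(⊇) This inclusion fails. Take D = ∅, A = {1}; then 1 ∈ ((A ∪ D) ∩ (A ∩ D)) ∪ A but 1 ∉ ((D ∪ A) ∖ (A ∖ D)) ∩ ((D ∖ A) ∖ (D ∩ A)).

(⊆) fails and (⊇) fails.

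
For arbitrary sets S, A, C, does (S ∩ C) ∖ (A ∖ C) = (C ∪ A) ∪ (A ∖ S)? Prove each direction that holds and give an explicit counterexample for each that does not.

The sets are not equal: only the forward inclusion holds.

(⟹) Let x ∈ (S ∩ C) ∖ (A ∖ C). Then either x ∈ S ∩ C and x ∉ A; or x ∈ S ∩ A ∩ C. In each case x ∈ (C ∪ A) ∪ (A ∖ S), so (S ∩ C) ∖ (A ∖ C) ⊆ (C ∪ A) ∪ (A ∖ S).

(⟸) This inclusion fails. Take S = ∅, A = {1}, C = ∅; then 1 ∈ (C ∪ A) ∪ (A ∖ S) but 1 ∉ (S ∩ C) ∖ (A ∖ C).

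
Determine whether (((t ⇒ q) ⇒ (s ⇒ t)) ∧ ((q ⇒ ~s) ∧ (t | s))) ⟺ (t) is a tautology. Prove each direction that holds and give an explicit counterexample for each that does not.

[⇒] Assume the antecedent. If t is true, t reduces to true regardless of the other variables. If t is false, the antecedent cannot hold. Either way t holds.

[⇐] This fails. Under t = T, q = T, s = T, the left side is false but the right side is true.

The forward direction holds; the converse fails.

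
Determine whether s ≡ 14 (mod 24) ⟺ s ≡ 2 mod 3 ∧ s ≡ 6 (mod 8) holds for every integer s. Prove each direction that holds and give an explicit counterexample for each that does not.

Equivalent; both directions hold.

(⇒) Suppose s ≡ 14 (mod 24); write s = 24j + 14. Since 3 ∣ 24, reducing mod 3 gives s ≡ 14 ≡ 2 (mod 3); since 8 ∣ 24, reducing mod 8 gives s ≡ 14 ≡ 6 (mod 8).

(⇐) Conversely, if s ≡ 2 (mod 3) and s ≡ 6 (mod 8), then by the Chinese remainder theorem s ≡ 14 (mod 24). This is exactly s ≡ 14 (mod 24).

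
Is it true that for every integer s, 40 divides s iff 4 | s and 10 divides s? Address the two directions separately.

(→) If 40 ∣ s, write s = 40q. Since 40 = 10·4, s = 4·(10q), so 4 ∣ s; and since 40 = 4·10, s = 10·(4q), so 10 ∣ s.

(←) This fails: take s = 20. Both 4 ∣ 20 and 10 ∣ 20, yet 20 is not a multiple of 40 (since 20 = 0·40 + 20), so 40 ∤ 20.

Not equivalent: only (⇒) holds.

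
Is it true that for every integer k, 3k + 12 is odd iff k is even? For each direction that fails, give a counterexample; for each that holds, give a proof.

[⇒] This fails: k = 7 gives 3k + 12 = 33, which is odd, but 7 is odd, not even.

[⇐] This also fails: k = 4 is even, but 3k + 12 = 24 is even, not odd.

Both directions fail.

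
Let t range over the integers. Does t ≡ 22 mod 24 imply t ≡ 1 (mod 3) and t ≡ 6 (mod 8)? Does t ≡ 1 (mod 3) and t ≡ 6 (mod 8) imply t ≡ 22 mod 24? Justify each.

(←) If t ≡ 1 (mod 3) and t ≡ 6 (mod 8), then by the Chinese remainder theorem t ≡ 22 (mod 24). This is exactly t ≡ 22 (mod 24).

(→) Suppose t ≡ 22 (mod 24); write t = 24j + 22. Since 3 ∣ 24, reducing mod 3 gives t ≡ 22 ≡ 1 (mod 3); since 8 ∣ 24, reducing mod 8 gives t ≡ 22 ≡ 6 (mod 8).

Both implications hold.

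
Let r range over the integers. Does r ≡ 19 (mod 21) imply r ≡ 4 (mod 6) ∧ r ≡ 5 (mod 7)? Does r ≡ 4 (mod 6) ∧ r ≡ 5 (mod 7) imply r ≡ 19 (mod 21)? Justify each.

Only the converse holds.

(⟹) This fails: r = 19 gives 19 ≡ 19 (mod 21) but 19 ≡ 1 (mod 6), so the conjunction on the right does not hold.

(⟸) Conversely, if r ≡ 4 (mod 6) and r ≡ 5 (mod 7), then by the Chinese remainder theorem r ≡ 40 (mod 42). Since 40 ≡ 19 (mod 21) and 21 ∣ 42, we get r ≡ 19 (mod 21).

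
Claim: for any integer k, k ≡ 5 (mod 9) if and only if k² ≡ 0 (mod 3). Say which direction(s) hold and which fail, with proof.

Both directions fail.

Forward direction. This fails: take k = 5. Then 5 ≡ 5 (mod 9), but 5² = 25 ≡ 1 (mod 3), not 0.

Converse. This fails: take k = 0. Then 0² = 0 ≡ 0 (mod 3), yet 0 ≡ 0 (mod 9), not 5.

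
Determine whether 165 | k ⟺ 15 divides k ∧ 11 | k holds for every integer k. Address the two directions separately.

The biconditional holds.

Forward direction. If 165 ∣ k, write k = 165q. Since 165 = 11·15, k = 15·(11q), so 15 ∣ k; and since 165 = 15·11, k = 11·(15q), so 11 ∣ k.

Converse. Suppose 15 ∣ k and 11 ∣ k. Any common multiple of 15 and 11 is a multiple of their lcm; here gcd(15, 11) = 1, so lcm(15, 11) = 15·11 = 165, so 165 ∣ k.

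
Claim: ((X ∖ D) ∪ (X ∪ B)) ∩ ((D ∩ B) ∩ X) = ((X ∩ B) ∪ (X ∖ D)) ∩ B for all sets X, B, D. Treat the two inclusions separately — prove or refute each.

The sets are not equal: only the forward inclusion holds.

(⟹) Let x ∈ ((X ∖ D) ∪ (X ∪ B)) ∩ ((D ∩ B) ∩ X). Then x ∈ X ∩ B ∩ D, from which x ∈ ((X ∩ B) ∪ (X ∖ D)) ∩ B.

(⟸) This inclusion fails. Take X = {1}, B = {1}, D = ∅; then 1 ∈ ((X ∩ B) ∪ (X ∖ D)) ∩ B but 1 ∉ ((X ∖ D) ∪ (X ∪ B)) ∩ ((D ∩ B) ∩ X).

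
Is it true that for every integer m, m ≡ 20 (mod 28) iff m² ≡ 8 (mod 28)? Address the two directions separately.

Not equivalent: only (⇒) holds.

(⇒) Suppose m ≡ 20 (mod 28). Write m = 28j + 20. Then (28j + 20)² = 784j² + 1120j + 400 = 28(28j² + 40j + 14) + 8, so m² ≡ 8 (mod 28).

(⇐) This fails: take m = 6. Then 6² = 36 ≡ 8 (mod 28), yet 6 ≡ 6 (mod 28), not 20.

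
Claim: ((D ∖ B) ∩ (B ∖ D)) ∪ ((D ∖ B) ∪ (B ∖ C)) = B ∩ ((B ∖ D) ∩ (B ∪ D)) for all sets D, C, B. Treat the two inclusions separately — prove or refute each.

Neither inclusion holds.

Forward inclusion. This inclusion fails. Take D = {1}, C = ∅, B = ∅; then 1 ∈ ((D ∖ B) ∩ (B ∖ D)) ∪ ((D ∖ B) ∪ (B ∖ C)) but 1 ∉ B ∩ ((B ∖ D) ∩ (B ∪ D)).

Reverse inclusion. This inclusion fails. Take D = ∅, C = {1}, B = {1}; then 1 ∈ B ∩ ((B ∖ D) ∩ (B ∪ D)) but 1 ∉ ((D ∖ B) ∩ (B ∖ D)) ∪ ((D ∖ B) ∪ (B ∖ C)).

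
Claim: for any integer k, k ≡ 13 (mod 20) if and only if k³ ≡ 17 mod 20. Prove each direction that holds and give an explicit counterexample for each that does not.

Both implications hold.

(⇐) Suppose k³ ≡ 17 (mod 20). The only residue r in {0, …, 19} with r³ ≡ 17 (mod 20) is r = 13, so k ≡ 13 (mod 20).

(⇒) Suppose k ≡ 13 (mod 20). Write k = 20j + 13. Then (20j + 13)³ = 8000j³ + 15600j² + 10140j + 2197 = 20(400j³ + 780j² + 507j + 109) + 17, so k³ ≡ 17 (mod 20).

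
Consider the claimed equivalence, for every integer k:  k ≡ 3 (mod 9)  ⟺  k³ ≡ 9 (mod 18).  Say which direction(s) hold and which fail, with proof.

(⟹) This fails: take k = 12. Then 12 ≡ 3 (mod 9), but 12³ = 1728 ≡ 0 (mod 18), not 9.

(⟸) This fails: take k = 9. Then 9³ = 729 ≡ 9 (mod 18), yet 9 ≡ 0 (mod 9), not 3.

(⇒) fails and (⇐) fails.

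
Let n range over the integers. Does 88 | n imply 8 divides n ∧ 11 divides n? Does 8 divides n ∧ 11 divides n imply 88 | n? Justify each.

Forward direction. If 88 ∣ n, write n = 88q. Since 88 = 11·8, n = 8·(11q), so 8 ∣ n; and since 88 = 8·11, n = 11·(8q), so 11 ∣ n.

Converse. Suppose 8 ∣ n and 11 ∣ n. Any common multiple of 8 and 11 is a multiple of their lcm; here gcd(8, 11) = 1, so lcm(8, 11) = 8·11 = 88, so 88 ∣ n.

Both directions hold.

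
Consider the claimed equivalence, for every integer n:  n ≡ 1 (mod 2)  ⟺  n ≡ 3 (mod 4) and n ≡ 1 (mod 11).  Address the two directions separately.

(⇒) fails; (⇐) holds.

(←) If n ≡ 3 (mod 4) and n ≡ 1 (mod 11), then by the Chinese remainder theorem n ≡ 23 (mod 44). Since 23 ≡ 1 (mod 2) and 2 ∣ 44, we get n ≡ 1 (mod 2).

(→) This fails: n = 1 gives 1 ≡ 1 (mod 2) but 1 ≡ 1 (mod 4), so the conjunction on the right does not hold.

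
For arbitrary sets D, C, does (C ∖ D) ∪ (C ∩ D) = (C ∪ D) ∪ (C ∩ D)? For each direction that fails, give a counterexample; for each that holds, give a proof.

Only the forward inclusion holds.

Forward inclusion. Let x ∈ (C ∖ D) ∪ (C ∩ D). Then either x ∈ C and x ∉ D; or x ∈ D ∩ C. In each case x ∈ (C ∪ D) ∪ (C ∩ D), so (C ∖ D) ∪ (C ∩ D) ⊆ (C ∪ D) ∪ (C ∩ D).

Reverse inclusion. This inclusion fails. Take D = {1}, C = ∅; then 1 ∈ (C ∪ D) ∪ (C ∩ D) but 1 ∉ (C ∖ D) ∪ (C ∩ D).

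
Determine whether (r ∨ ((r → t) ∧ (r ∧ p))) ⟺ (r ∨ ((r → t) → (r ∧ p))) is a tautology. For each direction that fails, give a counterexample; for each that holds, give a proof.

[⇒] Assume the antecedent. If p is true, the antecedent forces (p = T, t = F, r = T) or (p = T, t = T, r = T), and r ∨ ((r → t) → (r ∧ p)) holds there. If p is false, the antecedent forces (p = F, t = F, r = T) or (p = F, t = T, r = T), and r ∨ ((r → t) → (r ∧ p)) holds there. Either way r ∨ ((r → t) → (r ∧ p)) holds.

[⇐] Assume the antecedent. If p is true, the antecedent forces (p = T, t = F, r = T) or (p = T, t = T, r = T), and r ∨ ((r → t) ∧ (r ∧ p)) holds there. If p is false, the antecedent forces (p = F, t = F, r = T) or (p = F, t = T, r = T), and r ∨ ((r → t) ∧ (r ∧ p)) holds there. Either way r ∨ ((r → t) ∧ (r ∧ p)) holds.

Both directions hold; the statement is true.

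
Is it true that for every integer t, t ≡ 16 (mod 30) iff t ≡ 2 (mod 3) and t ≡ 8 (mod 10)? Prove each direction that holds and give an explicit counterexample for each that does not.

Neither implication holds.

[⇒] This fails: t = 16 gives 16 ≡ 16 (mod 30) but 16 ≡ 1 (mod 3), so the conjunction on the right does not hold.

[⇐] This fails: t = 8 satisfies both congruences on the right (8 ≡ 2 mod 3 and 8 ≡ 8 mod 10) yet 8 ≡ 8 (mod 30), not 16.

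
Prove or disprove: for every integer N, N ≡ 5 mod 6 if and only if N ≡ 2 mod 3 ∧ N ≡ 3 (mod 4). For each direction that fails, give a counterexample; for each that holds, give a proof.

The forward direction fails; the converse holds.

Forward direction. This fails: N = 5 gives 5 ≡ 5 (mod 6) but 5 ≡ 1 (mod 4), so the conjunction on the right does not hold.

Converse. If N ≡ 2 (mod 3) and N ≡ 3 (mod 4), then by the Chinese remainder theorem N ≡ 11 (mod 12). Since 11 ≡ 5 (mod 6) and 6 ∣ 12, we get N ≡ 5 (mod 6).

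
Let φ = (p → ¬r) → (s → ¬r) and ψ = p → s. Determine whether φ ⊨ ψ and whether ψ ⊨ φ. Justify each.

(→) This fails. Under p = T, s = F, r = F, the left side is true but the right side is false.

(←) This fails. Under p = F, s = T, r = T, the left side is false but the right side is true.

Neither implication holds.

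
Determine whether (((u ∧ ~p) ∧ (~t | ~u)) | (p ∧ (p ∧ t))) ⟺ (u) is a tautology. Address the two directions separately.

(⇒) fails and (⇐) fails.

Forward direction. This fails. Under u = F, p = T, t = T, the left side is true but the right side is false.

Converse. This fails. Under u = T, p = T, t = F, the left side is false but the right side is true.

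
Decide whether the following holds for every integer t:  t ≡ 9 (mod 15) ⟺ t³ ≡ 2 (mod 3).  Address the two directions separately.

Both directions fail.

[⇒] This fails: take t = 9. Then 9 ≡ 9 (mod 15), but 9³ = 729 ≡ 0 (mod 3), not 2.

[⇐] This fails: take t = 2. Then 2³ = 8 ≡ 2 (mod 3), yet 2 ≡ 2 (mod 15), not 9.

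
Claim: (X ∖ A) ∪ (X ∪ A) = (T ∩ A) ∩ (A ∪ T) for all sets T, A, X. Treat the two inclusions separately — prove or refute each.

The sets are not equal: only the reverse inclusion holds.

Reverse inclusion. Let x ∈ (T ∩ A) ∩ (A ∪ T). Then either x ∈ T ∩ A and x ∉ X; or x ∈ T ∩ A ∩ X. In each case x ∈ (X ∖ A) ∪ (X ∪ A), so (T ∩ A) ∩ (A ∪ T) ⊆ (X ∖ A) ∪ (X ∪ A).

Forward inclusion. This inclusion fails. Take T = ∅, A = {1}, X = ∅; then 1 ∈ (X ∖ A) ∪ (X ∪ A) but 1 ∉ (T ∩ A) ∩ (A ∪ T).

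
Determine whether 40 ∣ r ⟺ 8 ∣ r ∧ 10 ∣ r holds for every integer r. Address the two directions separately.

Converse. Suppose 8 ∣ r and 10 ∣ r. Any common multiple of 8 and 10 is a multiple of their lcm; here lcm(8, 10) = 8·10/gcd(8, 10) = 80/2 = 40, so 40 ∣ r.

Forward direction. If 40 ∣ r, write r = 40q. Since 40 = 5·8, r = 8·(5q), so 8 ∣ r; and since 40 = 4·10, r = 10·(4q), so 10 ∣ r.

Both directions hold.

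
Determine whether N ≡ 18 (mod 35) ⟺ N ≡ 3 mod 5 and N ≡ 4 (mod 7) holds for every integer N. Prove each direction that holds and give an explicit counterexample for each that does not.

[⇐] If N ≡ 3 (mod 5) and N ≡ 4 (mod 7), then by the Chinese remainder theorem N ≡ 18 (mod 35). This is exactly N ≡ 18 (mod 35).

[⇒] Suppose N ≡ 18 (mod 35); write N = 35j + 18. Since 5 ∣ 35, reducing mod 5 gives N ≡ 18 ≡ 3 (mod 5); since 7 ∣ 35, reducing mod 7 gives N ≡ 18 ≡ 4 (mod 7).

The biconditional holds.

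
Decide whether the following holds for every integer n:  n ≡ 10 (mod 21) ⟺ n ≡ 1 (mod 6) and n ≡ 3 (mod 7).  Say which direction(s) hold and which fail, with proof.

[⇒] This fails: n = 10 gives 10 ≡ 10 (mod 21) but 10 ≡ 4 (mod 6), so the conjunction on the right does not hold.

[⇐] Conversely, if n ≡ 1 (mod 6) and n ≡ 3 (mod 7), then by the Chinese remainder theorem n ≡ 31 (mod 42). Since 31 ≡ 10 (mod 21) and 21 ∣ 42, we get n ≡ 10 (mod 21).

(⇒) fails; (⇐) holds.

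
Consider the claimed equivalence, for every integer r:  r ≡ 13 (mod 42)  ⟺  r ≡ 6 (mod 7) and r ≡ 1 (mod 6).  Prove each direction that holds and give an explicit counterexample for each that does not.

(→) Suppose r ≡ 13 (mod 42); write r = 42j + 13. Since 7 ∣ 42, reducing mod 7 gives r ≡ 13 ≡ 6 (mod 7); since 6 ∣ 42, reducing mod 6 gives r ≡ 13 ≡ 1 (mod 6).

(←) Conversely, if r ≡ 6 (mod 7) and r ≡ 1 (mod 6), then by the Chinese remainder theorem r ≡ 13 (mod 42). This is exactly r ≡ 13 (mod 42).

Both directions hold; the statement is true.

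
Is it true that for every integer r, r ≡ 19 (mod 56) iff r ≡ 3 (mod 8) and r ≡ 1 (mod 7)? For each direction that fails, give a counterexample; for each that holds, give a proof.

(⇒) fails and (⇐) fails.

(⇒) This fails: r = 19 gives 19 ≡ 19 (mod 56) but 19 ≡ 5 (mod 7), so the conjunction on the right does not hold.

(⇐) This fails: r = 43 satisfies both congruences on the right (43 ≡ 3 mod 8 and 43 ≡ 1 mod 7) yet 43 ≡ 43 (mod 56), not 19.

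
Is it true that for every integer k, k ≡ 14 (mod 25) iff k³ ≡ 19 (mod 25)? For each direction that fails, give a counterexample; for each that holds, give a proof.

(→) Suppose k ≡ 14 (mod 25). Write k = 25j + 14. Then (25j + 14)³ = 15625j³ + 26250j² + 14700j + 2744 = 25(625j³ + 1050j² + 588j + 109) + 19, so k³ ≡ 19 (mod 25).

(←) Conversely, suppose k³ ≡ 19 (mod 25). The only residue r in {0, …, 24} with r³ ≡ 19 (mod 25) is r = 14, so k ≡ 14 (mod 25).

Equivalent; both directions hold.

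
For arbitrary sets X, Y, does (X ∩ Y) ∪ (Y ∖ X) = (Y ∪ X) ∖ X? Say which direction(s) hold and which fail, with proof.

(⊇) Let x ∈ (Y ∪ X) ∖ X. Then x ∈ Y and x ∉ X, from which x ∈ (X ∩ Y) ∪ (Y ∖ X).

(⊆) This inclusion fails. Take X = {1}, Y = {1}; then 1 ∈ (X ∩ Y) ∪ (Y ∖ X) but 1 ∉ (Y ∪ X) ∖ X.

(⊆) fails; (⊇) holds.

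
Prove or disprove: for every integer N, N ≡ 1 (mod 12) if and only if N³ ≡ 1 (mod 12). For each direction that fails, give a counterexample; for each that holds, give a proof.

Both directions hold.

[⇒] Suppose N ≡ 1 (mod 12). Write N = 12j + 1. Then (12j + 1)³ = 1728j³ + 432j² + 36j + 1 = 12(144j³ + 36j² + 3j) + 1, so N³ ≡ 1 (mod 12).

[⇐] Conversely, suppose N³ ≡ 1 (mod 12). The only residue r in {0, …, 11} with r³ ≡ 1 (mod 12) is r = 1, so N ≡ 1 (mod 12).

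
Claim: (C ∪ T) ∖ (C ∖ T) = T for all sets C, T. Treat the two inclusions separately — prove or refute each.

Both inclusions hold; the sets are equal.

(⊇) Let x ∈ T. Then either x ∈ T and x ∉ C; or x ∈ C ∩ T. In each case x ∈ (C ∪ T) ∖ (C ∖ T), so T ⊆ (C ∪ T) ∖ (C ∖ T).

(⊆) Let x ∈ (C ∪ T) ∖ (C ∖ T). Then either x ∈ T and x ∉ C; or x ∈ C ∩ T. In each case x ∈ T, so (C ∪ T) ∖ (C ∖ T) ⊆ T.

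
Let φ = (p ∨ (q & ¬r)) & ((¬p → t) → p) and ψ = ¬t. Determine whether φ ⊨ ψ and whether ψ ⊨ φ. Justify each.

(⇒) fails and (⇐) fails.

(⟹) This fails. Under p = T, r = F, q = F, t = T, the left side is true but the right side is false.

(⟸) This fails. Under p = F, r = F, q = F, t = F, the left side is false but the right side is true.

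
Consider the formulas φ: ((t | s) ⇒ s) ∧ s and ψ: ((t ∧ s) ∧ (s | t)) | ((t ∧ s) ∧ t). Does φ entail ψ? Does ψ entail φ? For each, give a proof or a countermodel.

The forward direction fails; the converse holds.

(⇐) Assume the antecedent. If s is true, ((t | s) ⇒ s) ∧ s reduces to true regardless of the other variables. If s is false, the antecedent cannot hold. Either way ((t | s) ⇒ s) ∧ s holds.

(⇒) This fails. Under s = T, t = F, the left side is true but the right side is false.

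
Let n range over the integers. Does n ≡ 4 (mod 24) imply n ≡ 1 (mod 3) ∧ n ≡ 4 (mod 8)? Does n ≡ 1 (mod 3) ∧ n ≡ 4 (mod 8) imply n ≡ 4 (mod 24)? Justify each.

Both implications hold.

(⇒) Suppose n ≡ 4 (mod 24); write n = 24j + 4. Since 3 ∣ 24, reducing mod 3 gives n ≡ 4 ≡ 1 (mod 3); since 8 ∣ 24, reducing mod 8 gives n ≡ 4 (mod 8).

(⇐) Conversely, if n ≡ 1 (mod 3) and n ≡ 4 (mod 8), then by the Chinese remainder theorem n ≡ 4 (mod 24). This is exactly n ≡ 4 (mod 24).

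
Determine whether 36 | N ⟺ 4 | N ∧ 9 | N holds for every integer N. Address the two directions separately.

(←) Suppose 4 ∣ N and 9 ∣ N. Any common multiple of 4 and 9 is a multiple of their lcm; here gcd(4, 9) = 1, so lcm(4, 9) = 4·9 = 36, so 36 ∣ N.

(→) If 36 ∣ N, write N = 36q. Since 36 = 9·4, N = 4·(9q), so 4 ∣ N; and since 36 = 4·9, N = 9·(4q), so 9 ∣ N.

Both implications hold.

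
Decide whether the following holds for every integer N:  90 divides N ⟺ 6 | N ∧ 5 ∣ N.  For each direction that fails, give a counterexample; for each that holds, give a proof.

(⟹) If 90 ∣ N, write N = 90q. Since 90 = 15·6, N = 6·(15q), so 6 ∣ N; and since 90 = 18·5, N = 5·(18q), so 5 ∣ N.

(⟸) This fails: take N = 30. Both 6 ∣ 30 and 5 ∣ 30, yet 30 is not a multiple of 90 (since 30 = 0·90 + 30), so 90 ∤ 30.

Only the forward implication holds.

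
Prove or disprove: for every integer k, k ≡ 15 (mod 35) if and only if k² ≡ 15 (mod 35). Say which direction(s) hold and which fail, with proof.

[⇒] Suppose k ≡ 15 (mod 35). Write k = 35j + 15. Then (35j + 15)² = 1225j² + 1050j + 225 = 35(35j² + 30j + 6) + 15, so k² ≡ 15 (mod 35).

[⇐] This fails: take k = 20. Then 20² = 400 ≡ 15 (mod 35), yet 20 ≡ 20 (mod 35), not 15.

Not equivalent: only (⇒) holds.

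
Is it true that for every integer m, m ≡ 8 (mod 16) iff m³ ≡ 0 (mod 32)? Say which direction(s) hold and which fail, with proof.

Converse. This fails: take m = 0. Then 0³ = 0 ≡ 0 (mod 32), yet 0 ≡ 0 (mod 16), not 8.

Forward direction. Suppose m ≡ 8 (mod 16). Working modulo 32, m ∈ {8, 24}; for each such r, r³ ≡ 0 (mod 32).

The forward direction holds; the converse fails.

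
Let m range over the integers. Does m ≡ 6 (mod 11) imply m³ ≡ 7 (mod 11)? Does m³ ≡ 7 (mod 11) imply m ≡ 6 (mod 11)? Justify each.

The biconditional holds.

[⇒] Suppose m ≡ 6 (mod 11). Write m = 11j + 6. Then (11j + 6)³ = 1331j³ + 2178j² + 1188j + 216 = 11(121j³ + 198j² + 108j + 19) + 7, so m³ ≡ 7 (mod 11).

[⇐] For the converse, argue contrapositively. If m ≢ 6 (mod 11), then m is congruent to one of 0, 1, 2, 3, 4, 5, 7, 8, 9, 10 modulo 11, and these give m³ ≡ 0, 1, 8, 5, 9, 4, 2, 6, 3, 10 respectively — never 7.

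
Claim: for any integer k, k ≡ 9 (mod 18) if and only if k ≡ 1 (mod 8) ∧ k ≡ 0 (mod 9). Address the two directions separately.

(⇒) fails; (⇐) holds.

Converse. If k ≡ 1 (mod 8) and k ≡ 0 (mod 9), then by the Chinese remainder theorem k ≡ 9 (mod 72). Since 9 ≡ 9 (mod 18) and 18 ∣ 72, we get k ≡ 9 (mod 18).

Forward direction. This fails: k = 27 gives 27 ≡ 9 (mod 18) but 27 ≡ 3 (mod 8), so the conjunction on the right does not hold.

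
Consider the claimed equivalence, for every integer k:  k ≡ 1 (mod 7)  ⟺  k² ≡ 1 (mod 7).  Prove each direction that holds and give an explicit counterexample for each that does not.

Converse. This fails: take k = 6. Then 6² = 36 ≡ 1 (mod 7), yet 6 ≡ 6 (mod 7), not 1.

Forward direction. Suppose k ≡ 1 (mod 7). Write k = 7j + 1. Then (7j + 1)² = 49j² + 14j + 1 = 7(7j² + 2j) + 1, so k² ≡ 1 (mod 7).

The forward direction holds; the converse fails.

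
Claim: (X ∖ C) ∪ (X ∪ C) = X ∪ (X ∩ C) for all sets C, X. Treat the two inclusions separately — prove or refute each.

(⟹) This inclusion fails. Take C = {1}, X = ∅; then 1 ∈ (X ∖ C) ∪ (X ∪ C) but 1 ∉ X ∪ (X ∩ C).

(⟸) Let x ∈ X ∪ (X ∩ C). Then either x ∈ X and x ∉ C; or x ∈ C ∩ X. In each case x ∈ (X ∖ C) ∪ (X ∪ C), so X ∪ (X ∩ C) ⊆ (X ∖ C) ∪ (X ∪ C).

The sets are not equal: only the reverse inclusion holds.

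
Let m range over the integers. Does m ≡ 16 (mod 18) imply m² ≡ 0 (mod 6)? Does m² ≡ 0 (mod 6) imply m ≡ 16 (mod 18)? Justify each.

(⟹) This fails: take m = 16. Then 16 ≡ 16 (mod 18), but 16² = 256 ≡ 4 (mod 6), not 0.

(⟸) This fails: take m = 0. Then 0² = 0 ≡ 0 (mod 6), yet 0 ≡ 0 (mod 18), not 16.

Neither direction holds.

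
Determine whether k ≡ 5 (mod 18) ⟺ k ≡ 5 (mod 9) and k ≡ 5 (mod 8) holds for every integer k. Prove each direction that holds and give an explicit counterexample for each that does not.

Not equivalent: only (⇐) holds.

Converse. If k ≡ 5 (mod 9) and k ≡ 5 (mod 8), then by the Chinese remainder theorem k ≡ 5 (mod 72). Since 5 ≡ 5 (mod 18) and 18 ∣ 72, we get k ≡ 5 (mod 18).

Forward direction. This fails: k = 41 gives 41 ≡ 5 (mod 18) but 41 ≡ 1 (mod 8), so the conjunction on the right does not hold.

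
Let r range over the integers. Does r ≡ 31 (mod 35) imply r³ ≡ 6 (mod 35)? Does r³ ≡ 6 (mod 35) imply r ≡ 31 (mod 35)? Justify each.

(←) This fails: take r = 6. Then 6³ = 216 ≡ 6 (mod 35), yet 6 ≡ 6 (mod 35), not 31.

(→) Suppose r ≡ 31 (mod 35). Write r = 35j + 31. Then (35j + 31)³ = 42875j³ + 113925j² + 100905j + 29791 = 35(1225j³ + 3255j² + 2883j + 851) + 6, so r³ ≡ 6 (mod 35).

Only the forward implication holds.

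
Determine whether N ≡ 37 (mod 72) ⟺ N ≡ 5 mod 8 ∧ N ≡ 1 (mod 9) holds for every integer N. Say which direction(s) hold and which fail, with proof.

(→) Suppose N ≡ 37 (mod 72); write N = 72j + 37. Since 8 ∣ 72, reducing mod 8 gives N ≡ 37 ≡ 5 (mod 8); since 9 ∣ 72, reducing mod 9 gives N ≡ 37 ≡ 1 (mod 9).

(←) Conversely, if N ≡ 5 (mod 8) and N ≡ 1 (mod 9), then by the Chinese remainder theorem N ≡ 37 (mod 72). This is exactly N ≡ 37 (mod 72).

Both implications hold.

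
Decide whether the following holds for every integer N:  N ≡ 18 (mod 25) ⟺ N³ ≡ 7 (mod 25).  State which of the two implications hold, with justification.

Forward direction. Suppose N ≡ 18 (mod 25). Write N = 25j + 18. Then (25j + 18)³ = 15625j³ + 33750j² + 24300j + 5832 = 25(625j³ + 1350j² + 972j + 233) + 7, so N³ ≡ 7 (mod 25).

Converse. Suppose N³ ≡ 7 (mod 25). The only residue r in {0, …, 24} with r³ ≡ 7 (mod 25) is r = 18, so N ≡ 18 (mod 25).

Both directions hold.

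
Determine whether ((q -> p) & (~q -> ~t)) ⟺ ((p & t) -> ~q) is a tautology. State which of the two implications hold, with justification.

(→) This fails. Under p = T, q = T, t = T, the left side is true but the right side is false.

(←) This fails. Under p = F, q = T, t = F, the left side is false but the right side is true.

Both directions fail.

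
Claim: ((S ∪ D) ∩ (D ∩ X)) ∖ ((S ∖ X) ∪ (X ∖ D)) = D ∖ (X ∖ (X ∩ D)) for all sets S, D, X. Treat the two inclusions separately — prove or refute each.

(⊆) holds; (⊇) fails.

(⊆) Let x ∈ ((S ∪ D) ∩ (D ∩ X)) ∖ ((S ∖ X) ∪ (X ∖ D)). Then either x ∈ D ∩ X and x ∉ S; or x ∈ S ∩ D ∩ X. In each case x ∈ D ∖ (X ∖ (X ∩ D)), so ((S ∪ D) ∩ (D ∩ X)) ∖ ((S ∖ X) ∪ (X ∖ D)) ⊆ D ∖ (X ∖ (X ∩ D)).

(⊇) This inclusion fails. Take S = ∅, D = {1}, X = ∅; then 1 ∈ D ∖ (X ∖ (X ∩ D)) but 1 ∉ ((S ∪ D) ∩ (D ∩ X)) ∖ ((S ∖ X) ∪ (X ∖ D)).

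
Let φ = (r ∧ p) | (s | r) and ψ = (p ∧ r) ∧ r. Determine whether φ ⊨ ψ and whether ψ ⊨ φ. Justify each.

(⟹) This fails. Under p = F, s = T, r = F, the left side is true but the right side is false.

(⟸) Assume the antecedent. If p is true, the antecedent forces (p = T, s = F, r = T) or (p = T, s = T, r = T), and (r ∧ p) | (s | r) holds there. If p is false, the antecedent cannot hold. Either way (r ∧ p) | (s | r) holds.

The forward direction fails; the converse holds.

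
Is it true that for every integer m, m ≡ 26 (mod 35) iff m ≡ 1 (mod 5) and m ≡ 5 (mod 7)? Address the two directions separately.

Both directions hold; the statement is true.

Forward direction. Suppose m ≡ 26 (mod 35); write m = 35j + 26. Since 5 ∣ 35, reducing mod 5 gives m ≡ 26 ≡ 1 (mod 5); since 7 ∣ 35, reducing mod 7 gives m ≡ 26 ≡ 5 (mod 7).

Converse. If m ≡ 1 (mod 5) and m ≡ 5 (mod 7), then by the Chinese remainder theorem m ≡ 26 (mod 35). This is exactly m ≡ 26 (mod 35).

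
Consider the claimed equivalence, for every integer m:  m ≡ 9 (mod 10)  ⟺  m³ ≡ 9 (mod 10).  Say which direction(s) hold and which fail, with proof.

(⇒) Suppose m ≡ 9 (mod 10). Write m = 10j + 9. Then (10j + 9)³ = 1000j³ + 2700j² + 2430j + 729 = 10(100j³ + 270j² + 243j + 72) + 9, so m³ ≡ 9 (mod 10).

(⇐) Conversely, suppose m³ ≡ 9 (mod 10). The only residue r in {0, …, 9} with r³ ≡ 9 (mod 10) is r = 9, so m ≡ 9 (mod 10).

Equivalent; both directions hold.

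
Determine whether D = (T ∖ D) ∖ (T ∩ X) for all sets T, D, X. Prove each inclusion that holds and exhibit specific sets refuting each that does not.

Neither inclusion holds.

(⊆) This inclusion fails. Take T = ∅, D = {1}, X = ∅; then 1 ∈ D but 1 ∉ (T ∖ D) ∖ (T ∩ X).

(⊇) This inclusion fails. Take T = {1}, D = ∅, X = ∅; then 1 ∈ (T ∖ D) ∖ (T ∩ X) but 1 ∉ D.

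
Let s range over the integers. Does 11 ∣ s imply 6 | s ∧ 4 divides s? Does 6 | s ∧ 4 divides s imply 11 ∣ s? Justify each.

Forward direction. This fails: take s = 11. Certainly 11 ∣ 11, but 6 ∤ 11.

Converse. This fails: take s = 12. Both 6 ∣ 12 and 4 ∣ 12, yet 12 is not a multiple of 11 (since 12 = 1·11 + 1), so 11 ∤ 12.

(⇒) fails and (⇐) fails.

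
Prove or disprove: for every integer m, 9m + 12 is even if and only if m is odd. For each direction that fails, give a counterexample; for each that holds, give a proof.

(→) This fails: m = 6 gives 9m + 12 = 66, which is even, but 6 is even, not odd.

(←) This also fails: m = 5 is odd, but 9m + 12 = 57 is odd, not even.

Neither direction holds.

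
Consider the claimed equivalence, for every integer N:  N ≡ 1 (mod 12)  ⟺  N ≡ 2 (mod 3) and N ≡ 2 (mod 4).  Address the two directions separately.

Forward direction. This fails: N = 1 gives 1 ≡ 1 (mod 12) but 1 ≡ 1 (mod 3), so the conjunction on the right does not hold.

Converse. This fails: N = 2 satisfies both congruences on the right (2 ≡ 2 mod 3 and 2 ≡ 2 mod 4) yet 2 ≡ 2 (mod 12), not 1.

Both directions fail.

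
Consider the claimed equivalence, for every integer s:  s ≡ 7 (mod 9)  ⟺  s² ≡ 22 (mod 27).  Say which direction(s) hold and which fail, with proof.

(→) This fails: take s = 16. Then 16 ≡ 7 (mod 9), but 16² = 256 ≡ 13 (mod 27), not 22.

(←) This fails: take s = 20. Then 20² = 400 ≡ 22 (mod 27), yet 20 ≡ 2 (mod 9), not 7.

Neither direction holds.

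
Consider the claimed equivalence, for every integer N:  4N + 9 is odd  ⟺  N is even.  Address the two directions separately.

(⇒) fails; (⇐) holds.

Forward direction. This fails: take N = 5. Then 4N + 9 = 29, which is odd, yet N = 5 is odd, not even.

Converse. Suppose N is even. Since 4 is even, 4N is even for every N, so 4N + 9 has the same parity as 9, which is odd. Hence 4N + 9 is odd.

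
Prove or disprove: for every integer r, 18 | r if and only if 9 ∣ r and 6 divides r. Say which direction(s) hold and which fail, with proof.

Both directions hold; the statement is true.

(⇐) Suppose 9 ∣ r and 6 ∣ r. Any common multiple of 9 and 6 is a multiple of their lcm; here lcm(9, 6) = 9·6/gcd(9, 6) = 54/3 = 18, so 18 ∣ r.

(⇒) If 18 ∣ r, write r = 18q. Since 18 = 2·9, r = 9·(2q), so 9 ∣ r; and since 18 = 3·6, r = 6·(3q), so 6 ∣ r.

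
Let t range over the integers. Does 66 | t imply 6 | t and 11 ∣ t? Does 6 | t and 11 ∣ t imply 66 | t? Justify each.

Both implications hold.

Forward direction. If 66 ∣ t, write t = 66q. Since 66 = 11·6, t = 6·(11q), so 6 ∣ t; and since 66 = 6·11, t = 11·(6q), so 11 ∣ t.

Converse. Suppose 6 ∣ t and 11 ∣ t. Any common multiple of 6 and 11 is a multiple of their lcm; here gcd(6, 11) = 1, so lcm(6, 11) = 6·11 = 66, so 66 ∣ t.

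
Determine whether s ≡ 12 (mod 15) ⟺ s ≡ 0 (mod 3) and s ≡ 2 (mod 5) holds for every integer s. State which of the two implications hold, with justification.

Both directions hold.

(⇒) Suppose s ≡ 12 (mod 15); write s = 15j + 12. Since 3 ∣ 15, reducing mod 3 gives s ≡ 12 ≡ 0 (mod 3); since 5 ∣ 15, reducing mod 5 gives s ≡ 12 ≡ 2 (mod 5).

(⇐) Conversely, if s ≡ 0 (mod 3) and s ≡ 2 (mod 5), then by the Chinese remainder theorem s ≡ 12 (mod 15). This is exactly s ≡ 12 (mod 15).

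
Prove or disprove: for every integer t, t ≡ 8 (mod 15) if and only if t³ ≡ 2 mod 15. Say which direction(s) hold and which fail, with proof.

Forward direction. Suppose t ≡ 8 (mod 15). Write t = 15j + 8. Then (15j + 8)³ = 3375j³ + 5400j² + 2880j + 512 = 15(225j³ + 360j² + 192j + 34) + 2, so t³ ≡ 2 (mod 15).

Converse. Suppose t³ ≡ 2 (mod 15). The only residue r in {0, …, 14} with r³ ≡ 2 (mod 15) is r = 8, so t ≡ 8 (mod 15).

Both implications hold.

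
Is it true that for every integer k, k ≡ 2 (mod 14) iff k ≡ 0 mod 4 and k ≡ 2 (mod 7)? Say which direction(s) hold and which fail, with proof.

Converse. If k ≡ 0 (mod 4) and k ≡ 2 (mod 7), then by the Chinese remainder theorem k ≡ 16 (mod 28). Since 16 ≡ 2 (mod 14) and 14 ∣ 28, we get k ≡ 2 (mod 14).

Forward direction. This fails: k = 2 gives 2 ≡ 2 (mod 14) but 2 ≡ 2 (mod 4), so the conjunction on the right does not hold.

Not equivalent: only (⇐) holds.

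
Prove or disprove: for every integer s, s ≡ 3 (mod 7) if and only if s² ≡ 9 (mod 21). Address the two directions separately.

Forward direction. This fails: take s = 10. Then 10 ≡ 3 (mod 7), but 10² = 100 ≡ 16 (mod 21), not 9.

Converse. This fails: take s = 18. Then 18² = 324 ≡ 9 (mod 21), yet 18 ≡ 4 (mod 7), not 3.

(⇒) fails and (⇐) fails.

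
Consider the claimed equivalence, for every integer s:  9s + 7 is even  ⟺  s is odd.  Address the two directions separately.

[⇒] Suppose 9s + 7 is even. Since 9 is odd, 9s and s have the same parity, so 9s + 7 ≡ s + 7 (mod 2). As 7 is odd, 9s + 7 is even exactly when s is odd. Thus s is odd.

[⇐] Conversely, suppose s is odd; write s = 2j + 1. Then 9s + 7 = 9·(2j + 1) + 7 = 2·9j + 16, which is even.

The biconditional holds.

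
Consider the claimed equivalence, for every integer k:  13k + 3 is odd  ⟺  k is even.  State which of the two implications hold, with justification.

(⟸) Suppose k is even; write k = 2j. Then 13k + 3 = 13·(2j) + 3 = 2·13j + 3, which is odd.

(⟹) Suppose 13k + 3 is odd. Since 13 is odd, 13k and k have the same parity, so 13k + 3 ≡ k + 3 (mod 2). As 3 is odd, 13k + 3 is odd exactly when k is even. Thus k is even.

The biconditional holds.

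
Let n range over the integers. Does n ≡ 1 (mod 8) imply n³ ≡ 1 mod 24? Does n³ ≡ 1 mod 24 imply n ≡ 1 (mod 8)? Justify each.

Only the converse holds.

(→) This fails: take n = 9. Then 9 ≡ 1 (mod 8), but 9³ = 729 ≡ 9 (mod 24), not 1.

(←) Conversely, the residues r modulo 24 with r³ ≡ 1 (mod 24) are exactly {1}, and each is ≡ 1 (mod 8).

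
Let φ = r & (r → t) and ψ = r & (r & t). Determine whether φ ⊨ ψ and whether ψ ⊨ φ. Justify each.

(→) Assume the antecedent. If t is true, the antecedent forces (t = T, r = T), and r & (r & t) holds there. If t is false, the antecedent cannot hold. Either way r & (r & t) holds.

(←) Assume the antecedent. If t is true, the antecedent forces (t = T, r = T), and r & (r → t) holds there. If t is false, the antecedent cannot hold. Either way r & (r → t) holds.

Both directions hold; the statement is true.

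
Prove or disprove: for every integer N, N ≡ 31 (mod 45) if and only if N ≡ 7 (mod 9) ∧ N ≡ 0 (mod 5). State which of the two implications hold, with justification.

(⟹) This fails: N = 31 gives 31 ≡ 31 (mod 45) but 31 ≡ 4 (mod 9), so the conjunction on the right does not hold.

(⟸) This fails: N = 25 satisfies both congruences on the right (25 ≡ 7 mod 9 and 25 ≡ 0 mod 5) yet 25 ≡ 25 (mod 45), not 31.

Both directions fail.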